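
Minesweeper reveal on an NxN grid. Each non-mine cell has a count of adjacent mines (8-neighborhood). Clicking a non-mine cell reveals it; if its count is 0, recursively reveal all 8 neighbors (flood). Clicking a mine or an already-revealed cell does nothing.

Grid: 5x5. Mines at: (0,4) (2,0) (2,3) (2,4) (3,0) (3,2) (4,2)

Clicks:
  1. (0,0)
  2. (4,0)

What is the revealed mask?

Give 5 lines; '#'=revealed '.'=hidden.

Answer: ####.
####.
.....
.....
#....

Derivation:
Click 1 (0,0) count=0: revealed 8 new [(0,0) (0,1) (0,2) (0,3) (1,0) (1,1) (1,2) (1,3)] -> total=8
Click 2 (4,0) count=1: revealed 1 new [(4,0)] -> total=9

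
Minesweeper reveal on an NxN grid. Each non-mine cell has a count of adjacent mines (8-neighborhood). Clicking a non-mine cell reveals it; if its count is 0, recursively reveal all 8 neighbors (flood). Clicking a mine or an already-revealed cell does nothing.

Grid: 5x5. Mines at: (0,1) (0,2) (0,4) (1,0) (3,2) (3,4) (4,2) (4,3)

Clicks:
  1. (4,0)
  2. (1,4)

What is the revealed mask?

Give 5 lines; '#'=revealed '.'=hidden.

Answer: .....
....#
##...
##...
##...

Derivation:
Click 1 (4,0) count=0: revealed 6 new [(2,0) (2,1) (3,0) (3,1) (4,0) (4,1)] -> total=6
Click 2 (1,4) count=1: revealed 1 new [(1,4)] -> total=7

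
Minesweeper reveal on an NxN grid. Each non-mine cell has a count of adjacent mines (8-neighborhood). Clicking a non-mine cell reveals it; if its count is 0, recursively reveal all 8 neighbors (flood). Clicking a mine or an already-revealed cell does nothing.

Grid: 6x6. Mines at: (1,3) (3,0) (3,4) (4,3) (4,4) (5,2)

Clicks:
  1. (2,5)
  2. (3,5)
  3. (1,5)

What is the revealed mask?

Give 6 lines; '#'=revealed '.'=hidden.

Click 1 (2,5) count=1: revealed 1 new [(2,5)] -> total=1
Click 2 (3,5) count=2: revealed 1 new [(3,5)] -> total=2
Click 3 (1,5) count=0: revealed 5 new [(0,4) (0,5) (1,4) (1,5) (2,4)] -> total=7

Answer: ....##
....##
....##
.....#
......
......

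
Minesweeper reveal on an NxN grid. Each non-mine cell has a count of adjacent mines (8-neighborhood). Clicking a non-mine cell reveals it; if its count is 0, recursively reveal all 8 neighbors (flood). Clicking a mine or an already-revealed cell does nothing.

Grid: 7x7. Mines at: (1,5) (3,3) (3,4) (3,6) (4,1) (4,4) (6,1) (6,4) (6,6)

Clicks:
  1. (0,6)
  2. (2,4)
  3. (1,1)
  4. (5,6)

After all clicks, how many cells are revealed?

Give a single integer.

Answer: 20

Derivation:
Click 1 (0,6) count=1: revealed 1 new [(0,6)] -> total=1
Click 2 (2,4) count=3: revealed 1 new [(2,4)] -> total=2
Click 3 (1,1) count=0: revealed 17 new [(0,0) (0,1) (0,2) (0,3) (0,4) (1,0) (1,1) (1,2) (1,3) (1,4) (2,0) (2,1) (2,2) (2,3) (3,0) (3,1) (3,2)] -> total=19
Click 4 (5,6) count=1: revealed 1 new [(5,6)] -> total=20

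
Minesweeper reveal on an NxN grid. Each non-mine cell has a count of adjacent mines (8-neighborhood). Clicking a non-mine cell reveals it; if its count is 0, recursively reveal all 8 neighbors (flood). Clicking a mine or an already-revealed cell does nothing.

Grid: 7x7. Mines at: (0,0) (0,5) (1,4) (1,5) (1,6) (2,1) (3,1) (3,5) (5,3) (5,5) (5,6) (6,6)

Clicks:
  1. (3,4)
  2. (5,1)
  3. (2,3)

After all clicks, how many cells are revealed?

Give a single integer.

Answer: 11

Derivation:
Click 1 (3,4) count=1: revealed 1 new [(3,4)] -> total=1
Click 2 (5,1) count=0: revealed 9 new [(4,0) (4,1) (4,2) (5,0) (5,1) (5,2) (6,0) (6,1) (6,2)] -> total=10
Click 3 (2,3) count=1: revealed 1 new [(2,3)] -> total=11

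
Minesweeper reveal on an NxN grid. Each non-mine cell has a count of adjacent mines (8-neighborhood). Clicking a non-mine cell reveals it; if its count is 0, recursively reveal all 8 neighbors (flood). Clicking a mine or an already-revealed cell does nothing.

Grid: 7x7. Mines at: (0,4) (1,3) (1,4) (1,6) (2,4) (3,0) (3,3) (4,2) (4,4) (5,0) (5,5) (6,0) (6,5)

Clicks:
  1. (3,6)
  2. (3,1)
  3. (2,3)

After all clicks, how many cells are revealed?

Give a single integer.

Answer: 8

Derivation:
Click 1 (3,6) count=0: revealed 6 new [(2,5) (2,6) (3,5) (3,6) (4,5) (4,6)] -> total=6
Click 2 (3,1) count=2: revealed 1 new [(3,1)] -> total=7
Click 3 (2,3) count=4: revealed 1 new [(2,3)] -> total=8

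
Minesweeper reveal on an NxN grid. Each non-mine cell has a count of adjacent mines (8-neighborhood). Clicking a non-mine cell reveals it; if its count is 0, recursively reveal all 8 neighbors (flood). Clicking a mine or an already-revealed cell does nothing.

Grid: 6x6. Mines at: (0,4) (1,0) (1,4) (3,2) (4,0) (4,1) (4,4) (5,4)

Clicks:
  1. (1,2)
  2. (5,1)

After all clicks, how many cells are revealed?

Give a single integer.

Click 1 (1,2) count=0: revealed 9 new [(0,1) (0,2) (0,3) (1,1) (1,2) (1,3) (2,1) (2,2) (2,3)] -> total=9
Click 2 (5,1) count=2: revealed 1 new [(5,1)] -> total=10

Answer: 10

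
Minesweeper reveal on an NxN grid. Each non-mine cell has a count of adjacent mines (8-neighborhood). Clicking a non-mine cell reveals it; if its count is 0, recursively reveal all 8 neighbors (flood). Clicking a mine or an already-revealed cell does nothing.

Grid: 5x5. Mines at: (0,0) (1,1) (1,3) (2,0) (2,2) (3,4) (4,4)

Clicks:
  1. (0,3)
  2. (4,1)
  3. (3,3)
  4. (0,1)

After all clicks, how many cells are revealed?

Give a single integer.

Answer: 10

Derivation:
Click 1 (0,3) count=1: revealed 1 new [(0,3)] -> total=1
Click 2 (4,1) count=0: revealed 8 new [(3,0) (3,1) (3,2) (3,3) (4,0) (4,1) (4,2) (4,3)] -> total=9
Click 3 (3,3) count=3: revealed 0 new [(none)] -> total=9
Click 4 (0,1) count=2: revealed 1 new [(0,1)] -> total=10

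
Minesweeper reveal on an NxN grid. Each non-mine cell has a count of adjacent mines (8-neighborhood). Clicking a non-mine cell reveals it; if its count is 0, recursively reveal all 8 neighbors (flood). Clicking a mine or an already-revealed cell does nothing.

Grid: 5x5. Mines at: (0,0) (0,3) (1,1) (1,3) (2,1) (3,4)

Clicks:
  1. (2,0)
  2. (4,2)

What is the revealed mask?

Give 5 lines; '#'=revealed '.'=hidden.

Click 1 (2,0) count=2: revealed 1 new [(2,0)] -> total=1
Click 2 (4,2) count=0: revealed 8 new [(3,0) (3,1) (3,2) (3,3) (4,0) (4,1) (4,2) (4,3)] -> total=9

Answer: .....
.....
#....
####.
####.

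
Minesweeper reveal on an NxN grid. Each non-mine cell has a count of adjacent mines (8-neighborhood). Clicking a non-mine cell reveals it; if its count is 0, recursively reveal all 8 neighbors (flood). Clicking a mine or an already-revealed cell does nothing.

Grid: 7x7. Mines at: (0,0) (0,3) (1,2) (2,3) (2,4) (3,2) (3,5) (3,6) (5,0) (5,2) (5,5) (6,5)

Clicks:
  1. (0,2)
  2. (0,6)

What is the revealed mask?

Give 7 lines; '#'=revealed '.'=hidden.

Answer: ..#.###
....###
.....##
.......
.......
.......
.......

Derivation:
Click 1 (0,2) count=2: revealed 1 new [(0,2)] -> total=1
Click 2 (0,6) count=0: revealed 8 new [(0,4) (0,5) (0,6) (1,4) (1,5) (1,6) (2,5) (2,6)] -> total=9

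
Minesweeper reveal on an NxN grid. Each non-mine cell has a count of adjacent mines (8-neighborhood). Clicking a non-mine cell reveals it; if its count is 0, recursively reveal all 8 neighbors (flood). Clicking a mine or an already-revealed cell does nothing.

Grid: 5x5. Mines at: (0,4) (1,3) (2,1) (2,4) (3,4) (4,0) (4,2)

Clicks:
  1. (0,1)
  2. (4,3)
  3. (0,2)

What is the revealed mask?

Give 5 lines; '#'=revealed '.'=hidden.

Click 1 (0,1) count=0: revealed 6 new [(0,0) (0,1) (0,2) (1,0) (1,1) (1,2)] -> total=6
Click 2 (4,3) count=2: revealed 1 new [(4,3)] -> total=7
Click 3 (0,2) count=1: revealed 0 new [(none)] -> total=7

Answer: ###..
###..
.....
.....
...#.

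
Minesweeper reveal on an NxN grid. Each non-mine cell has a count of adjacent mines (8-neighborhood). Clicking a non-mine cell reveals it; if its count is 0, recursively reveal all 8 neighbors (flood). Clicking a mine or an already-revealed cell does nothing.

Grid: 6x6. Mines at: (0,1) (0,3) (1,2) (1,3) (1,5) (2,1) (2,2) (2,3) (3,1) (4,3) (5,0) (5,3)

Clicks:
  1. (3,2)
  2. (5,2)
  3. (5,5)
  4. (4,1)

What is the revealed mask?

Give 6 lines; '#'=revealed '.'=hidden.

Answer: ......
......
....##
..#.##
.#..##
..#.##

Derivation:
Click 1 (3,2) count=5: revealed 1 new [(3,2)] -> total=1
Click 2 (5,2) count=2: revealed 1 new [(5,2)] -> total=2
Click 3 (5,5) count=0: revealed 8 new [(2,4) (2,5) (3,4) (3,5) (4,4) (4,5) (5,4) (5,5)] -> total=10
Click 4 (4,1) count=2: revealed 1 new [(4,1)] -> total=11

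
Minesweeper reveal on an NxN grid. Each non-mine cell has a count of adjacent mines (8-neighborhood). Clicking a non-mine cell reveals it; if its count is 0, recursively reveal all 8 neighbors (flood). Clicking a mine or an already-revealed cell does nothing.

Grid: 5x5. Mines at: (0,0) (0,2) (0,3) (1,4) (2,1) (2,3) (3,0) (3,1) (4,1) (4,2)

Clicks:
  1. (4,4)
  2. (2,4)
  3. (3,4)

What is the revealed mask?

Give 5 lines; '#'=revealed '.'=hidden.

Click 1 (4,4) count=0: revealed 4 new [(3,3) (3,4) (4,3) (4,4)] -> total=4
Click 2 (2,4) count=2: revealed 1 new [(2,4)] -> total=5
Click 3 (3,4) count=1: revealed 0 new [(none)] -> total=5

Answer: .....
.....
....#
...##
...##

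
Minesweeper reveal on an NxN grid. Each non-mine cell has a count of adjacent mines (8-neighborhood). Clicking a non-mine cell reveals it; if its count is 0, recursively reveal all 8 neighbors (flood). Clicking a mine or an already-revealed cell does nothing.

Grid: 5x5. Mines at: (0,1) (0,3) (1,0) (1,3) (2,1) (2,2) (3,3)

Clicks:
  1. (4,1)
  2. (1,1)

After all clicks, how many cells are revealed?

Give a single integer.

Answer: 7

Derivation:
Click 1 (4,1) count=0: revealed 6 new [(3,0) (3,1) (3,2) (4,0) (4,1) (4,2)] -> total=6
Click 2 (1,1) count=4: revealed 1 new [(1,1)] -> total=7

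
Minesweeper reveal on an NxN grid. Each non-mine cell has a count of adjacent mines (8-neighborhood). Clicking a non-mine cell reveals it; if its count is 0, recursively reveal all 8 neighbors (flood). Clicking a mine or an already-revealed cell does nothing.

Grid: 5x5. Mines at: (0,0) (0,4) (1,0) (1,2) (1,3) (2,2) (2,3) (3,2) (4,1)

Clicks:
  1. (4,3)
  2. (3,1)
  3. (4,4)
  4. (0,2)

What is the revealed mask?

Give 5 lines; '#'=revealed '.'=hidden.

Answer: ..#..
.....
.....
.#.##
...##

Derivation:
Click 1 (4,3) count=1: revealed 1 new [(4,3)] -> total=1
Click 2 (3,1) count=3: revealed 1 new [(3,1)] -> total=2
Click 3 (4,4) count=0: revealed 3 new [(3,3) (3,4) (4,4)] -> total=5
Click 4 (0,2) count=2: revealed 1 new [(0,2)] -> total=6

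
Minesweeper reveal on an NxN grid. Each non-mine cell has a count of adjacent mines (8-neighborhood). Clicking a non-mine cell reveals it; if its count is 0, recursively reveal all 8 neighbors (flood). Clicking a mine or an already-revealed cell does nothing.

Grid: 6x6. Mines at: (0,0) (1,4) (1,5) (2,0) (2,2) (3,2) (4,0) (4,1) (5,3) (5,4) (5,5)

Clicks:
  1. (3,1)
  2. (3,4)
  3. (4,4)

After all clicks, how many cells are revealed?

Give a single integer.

Click 1 (3,1) count=5: revealed 1 new [(3,1)] -> total=1
Click 2 (3,4) count=0: revealed 9 new [(2,3) (2,4) (2,5) (3,3) (3,4) (3,5) (4,3) (4,4) (4,5)] -> total=10
Click 3 (4,4) count=3: revealed 0 new [(none)] -> total=10

Answer: 10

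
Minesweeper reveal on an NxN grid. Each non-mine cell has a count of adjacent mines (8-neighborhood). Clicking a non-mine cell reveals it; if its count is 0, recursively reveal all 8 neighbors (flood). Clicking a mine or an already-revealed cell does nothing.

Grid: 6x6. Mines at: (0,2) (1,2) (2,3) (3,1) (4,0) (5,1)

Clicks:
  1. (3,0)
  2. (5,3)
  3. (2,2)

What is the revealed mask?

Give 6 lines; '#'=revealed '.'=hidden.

Answer: ...###
...###
..#.##
#.####
..####
..####

Derivation:
Click 1 (3,0) count=2: revealed 1 new [(3,0)] -> total=1
Click 2 (5,3) count=0: revealed 20 new [(0,3) (0,4) (0,5) (1,3) (1,4) (1,5) (2,4) (2,5) (3,2) (3,3) (3,4) (3,5) (4,2) (4,3) (4,4) (4,5) (5,2) (5,3) (5,4) (5,5)] -> total=21
Click 3 (2,2) count=3: revealed 1 new [(2,2)] -> total=22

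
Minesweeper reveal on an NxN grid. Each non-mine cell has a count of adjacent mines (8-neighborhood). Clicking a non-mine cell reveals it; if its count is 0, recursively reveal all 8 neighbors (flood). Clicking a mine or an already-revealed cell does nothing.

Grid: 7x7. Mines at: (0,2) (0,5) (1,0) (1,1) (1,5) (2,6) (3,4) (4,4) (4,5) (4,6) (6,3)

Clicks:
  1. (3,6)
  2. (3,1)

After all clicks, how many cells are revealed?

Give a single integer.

Answer: 20

Derivation:
Click 1 (3,6) count=3: revealed 1 new [(3,6)] -> total=1
Click 2 (3,1) count=0: revealed 19 new [(2,0) (2,1) (2,2) (2,3) (3,0) (3,1) (3,2) (3,3) (4,0) (4,1) (4,2) (4,3) (5,0) (5,1) (5,2) (5,3) (6,0) (6,1) (6,2)] -> total=20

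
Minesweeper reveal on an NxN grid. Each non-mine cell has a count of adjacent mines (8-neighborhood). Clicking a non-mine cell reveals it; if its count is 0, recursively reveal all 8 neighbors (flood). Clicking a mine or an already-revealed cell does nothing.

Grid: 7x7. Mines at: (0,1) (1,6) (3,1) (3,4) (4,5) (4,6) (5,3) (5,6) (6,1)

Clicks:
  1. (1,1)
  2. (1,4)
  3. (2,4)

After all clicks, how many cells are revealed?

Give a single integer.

Click 1 (1,1) count=1: revealed 1 new [(1,1)] -> total=1
Click 2 (1,4) count=0: revealed 12 new [(0,2) (0,3) (0,4) (0,5) (1,2) (1,3) (1,4) (1,5) (2,2) (2,3) (2,4) (2,5)] -> total=13
Click 3 (2,4) count=1: revealed 0 new [(none)] -> total=13

Answer: 13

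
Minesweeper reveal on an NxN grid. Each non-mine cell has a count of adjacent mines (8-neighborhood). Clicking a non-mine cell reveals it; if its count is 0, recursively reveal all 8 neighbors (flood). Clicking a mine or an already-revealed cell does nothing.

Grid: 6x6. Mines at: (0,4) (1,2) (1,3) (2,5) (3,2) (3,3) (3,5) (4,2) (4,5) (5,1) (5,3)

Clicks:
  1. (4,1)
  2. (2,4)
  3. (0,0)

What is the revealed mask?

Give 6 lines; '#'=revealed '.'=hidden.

Click 1 (4,1) count=3: revealed 1 new [(4,1)] -> total=1
Click 2 (2,4) count=4: revealed 1 new [(2,4)] -> total=2
Click 3 (0,0) count=0: revealed 9 new [(0,0) (0,1) (1,0) (1,1) (2,0) (2,1) (3,0) (3,1) (4,0)] -> total=11

Answer: ##....
##....
##..#.
##....
##....
......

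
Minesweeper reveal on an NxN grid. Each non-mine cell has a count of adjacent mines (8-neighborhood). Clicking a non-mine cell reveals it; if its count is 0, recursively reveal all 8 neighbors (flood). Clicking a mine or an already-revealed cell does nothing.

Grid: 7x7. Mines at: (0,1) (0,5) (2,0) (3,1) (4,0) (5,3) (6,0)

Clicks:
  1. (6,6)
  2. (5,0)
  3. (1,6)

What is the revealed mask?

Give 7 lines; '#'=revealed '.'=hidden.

Answer: ..###..
..#####
..#####
..#####
..#####
#...###
....###

Derivation:
Click 1 (6,6) count=0: revealed 29 new [(0,2) (0,3) (0,4) (1,2) (1,3) (1,4) (1,5) (1,6) (2,2) (2,3) (2,4) (2,5) (2,6) (3,2) (3,3) (3,4) (3,5) (3,6) (4,2) (4,3) (4,4) (4,5) (4,6) (5,4) (5,5) (5,6) (6,4) (6,5) (6,6)] -> total=29
Click 2 (5,0) count=2: revealed 1 new [(5,0)] -> total=30
Click 3 (1,6) count=1: revealed 0 new [(none)] -> total=30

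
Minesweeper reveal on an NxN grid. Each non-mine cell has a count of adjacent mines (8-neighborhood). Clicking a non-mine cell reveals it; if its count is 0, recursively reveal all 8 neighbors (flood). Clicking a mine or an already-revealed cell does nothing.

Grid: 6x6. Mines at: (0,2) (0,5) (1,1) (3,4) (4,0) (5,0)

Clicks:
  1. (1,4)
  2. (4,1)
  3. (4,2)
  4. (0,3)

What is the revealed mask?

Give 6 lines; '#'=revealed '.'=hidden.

Click 1 (1,4) count=1: revealed 1 new [(1,4)] -> total=1
Click 2 (4,1) count=2: revealed 1 new [(4,1)] -> total=2
Click 3 (4,2) count=0: revealed 15 new [(2,1) (2,2) (2,3) (3,1) (3,2) (3,3) (4,2) (4,3) (4,4) (4,5) (5,1) (5,2) (5,3) (5,4) (5,5)] -> total=17
Click 4 (0,3) count=1: revealed 1 new [(0,3)] -> total=18

Answer: ...#..
....#.
.###..
.###..
.#####
.#####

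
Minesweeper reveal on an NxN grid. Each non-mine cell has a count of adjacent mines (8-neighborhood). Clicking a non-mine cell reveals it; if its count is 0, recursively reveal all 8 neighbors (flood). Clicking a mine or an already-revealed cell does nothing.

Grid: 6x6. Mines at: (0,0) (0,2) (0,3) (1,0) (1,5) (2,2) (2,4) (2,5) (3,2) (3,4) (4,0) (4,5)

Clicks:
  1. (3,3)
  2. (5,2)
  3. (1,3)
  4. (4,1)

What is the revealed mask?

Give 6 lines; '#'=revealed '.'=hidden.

Answer: ......
...#..
......
...#..
.####.
.####.

Derivation:
Click 1 (3,3) count=4: revealed 1 new [(3,3)] -> total=1
Click 2 (5,2) count=0: revealed 8 new [(4,1) (4,2) (4,3) (4,4) (5,1) (5,2) (5,3) (5,4)] -> total=9
Click 3 (1,3) count=4: revealed 1 new [(1,3)] -> total=10
Click 4 (4,1) count=2: revealed 0 new [(none)] -> total=10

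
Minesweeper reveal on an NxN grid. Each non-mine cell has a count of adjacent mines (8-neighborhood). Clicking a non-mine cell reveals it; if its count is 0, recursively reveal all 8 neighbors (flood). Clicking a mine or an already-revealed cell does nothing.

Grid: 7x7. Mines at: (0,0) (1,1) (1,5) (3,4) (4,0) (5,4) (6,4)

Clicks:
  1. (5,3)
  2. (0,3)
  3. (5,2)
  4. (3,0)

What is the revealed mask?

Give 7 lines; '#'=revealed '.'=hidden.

Answer: ..###..
..###..
.####..
####...
.###...
####...
####...

Derivation:
Click 1 (5,3) count=2: revealed 1 new [(5,3)] -> total=1
Click 2 (0,3) count=0: revealed 9 new [(0,2) (0,3) (0,4) (1,2) (1,3) (1,4) (2,2) (2,3) (2,4)] -> total=10
Click 3 (5,2) count=0: revealed 14 new [(2,1) (3,1) (3,2) (3,3) (4,1) (4,2) (4,3) (5,0) (5,1) (5,2) (6,0) (6,1) (6,2) (6,3)] -> total=24
Click 4 (3,0) count=1: revealed 1 new [(3,0)] -> total=25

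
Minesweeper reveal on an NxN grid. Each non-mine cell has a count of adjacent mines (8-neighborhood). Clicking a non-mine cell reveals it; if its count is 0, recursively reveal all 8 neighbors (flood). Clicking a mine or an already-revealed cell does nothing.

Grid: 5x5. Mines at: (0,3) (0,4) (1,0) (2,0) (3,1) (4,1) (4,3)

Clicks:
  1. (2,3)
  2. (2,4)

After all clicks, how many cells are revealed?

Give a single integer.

Answer: 9

Derivation:
Click 1 (2,3) count=0: revealed 9 new [(1,2) (1,3) (1,4) (2,2) (2,3) (2,4) (3,2) (3,3) (3,4)] -> total=9
Click 2 (2,4) count=0: revealed 0 new [(none)] -> total=9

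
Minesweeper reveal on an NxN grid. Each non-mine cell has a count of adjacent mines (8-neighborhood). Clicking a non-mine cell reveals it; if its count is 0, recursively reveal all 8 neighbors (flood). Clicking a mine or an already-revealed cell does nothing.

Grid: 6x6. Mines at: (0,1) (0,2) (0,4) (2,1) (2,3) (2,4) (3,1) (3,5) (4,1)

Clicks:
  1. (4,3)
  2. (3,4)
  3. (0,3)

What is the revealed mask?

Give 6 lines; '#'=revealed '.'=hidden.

Click 1 (4,3) count=0: revealed 11 new [(3,2) (3,3) (3,4) (4,2) (4,3) (4,4) (4,5) (5,2) (5,3) (5,4) (5,5)] -> total=11
Click 2 (3,4) count=3: revealed 0 new [(none)] -> total=11
Click 3 (0,3) count=2: revealed 1 new [(0,3)] -> total=12

Answer: ...#..
......
......
..###.
..####
..####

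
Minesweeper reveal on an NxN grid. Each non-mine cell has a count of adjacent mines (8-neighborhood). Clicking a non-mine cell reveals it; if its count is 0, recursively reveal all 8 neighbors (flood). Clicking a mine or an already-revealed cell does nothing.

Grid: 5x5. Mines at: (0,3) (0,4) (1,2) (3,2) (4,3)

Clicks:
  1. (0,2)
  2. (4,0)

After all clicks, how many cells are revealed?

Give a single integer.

Click 1 (0,2) count=2: revealed 1 new [(0,2)] -> total=1
Click 2 (4,0) count=0: revealed 10 new [(0,0) (0,1) (1,0) (1,1) (2,0) (2,1) (3,0) (3,1) (4,0) (4,1)] -> total=11

Answer: 11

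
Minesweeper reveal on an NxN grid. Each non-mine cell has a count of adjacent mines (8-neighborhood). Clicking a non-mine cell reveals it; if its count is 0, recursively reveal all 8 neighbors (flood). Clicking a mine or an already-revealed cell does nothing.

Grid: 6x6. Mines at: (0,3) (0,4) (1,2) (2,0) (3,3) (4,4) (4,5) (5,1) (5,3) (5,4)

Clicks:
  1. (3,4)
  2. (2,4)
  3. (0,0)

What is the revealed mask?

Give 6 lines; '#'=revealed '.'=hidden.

Answer: ##....
##....
....#.
....#.
......
......

Derivation:
Click 1 (3,4) count=3: revealed 1 new [(3,4)] -> total=1
Click 2 (2,4) count=1: revealed 1 new [(2,4)] -> total=2
Click 3 (0,0) count=0: revealed 4 new [(0,0) (0,1) (1,0) (1,1)] -> total=6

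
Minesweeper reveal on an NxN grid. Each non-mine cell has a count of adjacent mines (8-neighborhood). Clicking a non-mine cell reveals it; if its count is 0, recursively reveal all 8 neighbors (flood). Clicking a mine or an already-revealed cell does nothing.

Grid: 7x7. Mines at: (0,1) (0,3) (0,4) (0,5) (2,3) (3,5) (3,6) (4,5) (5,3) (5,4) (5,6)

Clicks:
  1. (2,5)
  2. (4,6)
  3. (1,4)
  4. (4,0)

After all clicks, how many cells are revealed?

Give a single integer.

Answer: 21

Derivation:
Click 1 (2,5) count=2: revealed 1 new [(2,5)] -> total=1
Click 2 (4,6) count=4: revealed 1 new [(4,6)] -> total=2
Click 3 (1,4) count=4: revealed 1 new [(1,4)] -> total=3
Click 4 (4,0) count=0: revealed 18 new [(1,0) (1,1) (1,2) (2,0) (2,1) (2,2) (3,0) (3,1) (3,2) (4,0) (4,1) (4,2) (5,0) (5,1) (5,2) (6,0) (6,1) (6,2)] -> total=21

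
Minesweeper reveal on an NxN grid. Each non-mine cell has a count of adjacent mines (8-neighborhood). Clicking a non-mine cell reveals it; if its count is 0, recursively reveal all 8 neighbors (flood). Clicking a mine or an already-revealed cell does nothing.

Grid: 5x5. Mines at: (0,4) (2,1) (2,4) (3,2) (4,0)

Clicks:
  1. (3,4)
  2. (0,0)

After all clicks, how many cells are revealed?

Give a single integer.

Answer: 9

Derivation:
Click 1 (3,4) count=1: revealed 1 new [(3,4)] -> total=1
Click 2 (0,0) count=0: revealed 8 new [(0,0) (0,1) (0,2) (0,3) (1,0) (1,1) (1,2) (1,3)] -> total=9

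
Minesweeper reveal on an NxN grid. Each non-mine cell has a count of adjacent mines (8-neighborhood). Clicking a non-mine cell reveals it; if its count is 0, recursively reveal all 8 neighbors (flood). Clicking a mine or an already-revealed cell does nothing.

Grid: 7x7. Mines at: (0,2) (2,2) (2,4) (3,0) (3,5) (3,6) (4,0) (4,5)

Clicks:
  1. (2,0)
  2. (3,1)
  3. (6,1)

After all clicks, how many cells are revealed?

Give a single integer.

Click 1 (2,0) count=1: revealed 1 new [(2,0)] -> total=1
Click 2 (3,1) count=3: revealed 1 new [(3,1)] -> total=2
Click 3 (6,1) count=0: revealed 21 new [(3,2) (3,3) (3,4) (4,1) (4,2) (4,3) (4,4) (5,0) (5,1) (5,2) (5,3) (5,4) (5,5) (5,6) (6,0) (6,1) (6,2) (6,3) (6,4) (6,5) (6,6)] -> total=23

Answer: 23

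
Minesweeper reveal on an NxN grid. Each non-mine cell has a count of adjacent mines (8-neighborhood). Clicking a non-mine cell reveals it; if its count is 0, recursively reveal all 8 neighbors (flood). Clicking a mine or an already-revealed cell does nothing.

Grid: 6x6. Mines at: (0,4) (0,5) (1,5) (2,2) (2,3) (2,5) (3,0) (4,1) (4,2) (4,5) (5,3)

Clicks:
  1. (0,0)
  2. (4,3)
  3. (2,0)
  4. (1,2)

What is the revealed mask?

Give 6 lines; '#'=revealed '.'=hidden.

Click 1 (0,0) count=0: revealed 10 new [(0,0) (0,1) (0,2) (0,3) (1,0) (1,1) (1,2) (1,3) (2,0) (2,1)] -> total=10
Click 2 (4,3) count=2: revealed 1 new [(4,3)] -> total=11
Click 3 (2,0) count=1: revealed 0 new [(none)] -> total=11
Click 4 (1,2) count=2: revealed 0 new [(none)] -> total=11

Answer: ####..
####..
##....
......
...#..
......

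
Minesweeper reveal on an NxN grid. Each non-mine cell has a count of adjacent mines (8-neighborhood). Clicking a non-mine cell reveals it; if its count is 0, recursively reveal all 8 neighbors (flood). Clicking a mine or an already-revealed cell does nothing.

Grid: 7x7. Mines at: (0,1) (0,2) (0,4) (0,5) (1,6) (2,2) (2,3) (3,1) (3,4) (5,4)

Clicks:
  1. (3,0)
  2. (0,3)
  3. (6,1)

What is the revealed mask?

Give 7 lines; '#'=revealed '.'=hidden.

Click 1 (3,0) count=1: revealed 1 new [(3,0)] -> total=1
Click 2 (0,3) count=2: revealed 1 new [(0,3)] -> total=2
Click 3 (6,1) count=0: revealed 12 new [(4,0) (4,1) (4,2) (4,3) (5,0) (5,1) (5,2) (5,3) (6,0) (6,1) (6,2) (6,3)] -> total=14

Answer: ...#...
.......
.......
#......
####...
####...
####...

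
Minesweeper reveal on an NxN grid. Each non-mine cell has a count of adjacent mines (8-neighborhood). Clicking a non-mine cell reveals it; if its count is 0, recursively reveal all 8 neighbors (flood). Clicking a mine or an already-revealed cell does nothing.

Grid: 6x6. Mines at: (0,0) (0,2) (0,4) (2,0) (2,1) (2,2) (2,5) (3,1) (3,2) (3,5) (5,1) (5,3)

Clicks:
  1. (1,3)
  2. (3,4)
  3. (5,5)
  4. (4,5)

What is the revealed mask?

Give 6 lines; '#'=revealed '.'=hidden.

Answer: ......
...#..
......
....#.
....##
....##

Derivation:
Click 1 (1,3) count=3: revealed 1 new [(1,3)] -> total=1
Click 2 (3,4) count=2: revealed 1 new [(3,4)] -> total=2
Click 3 (5,5) count=0: revealed 4 new [(4,4) (4,5) (5,4) (5,5)] -> total=6
Click 4 (4,5) count=1: revealed 0 new [(none)] -> total=6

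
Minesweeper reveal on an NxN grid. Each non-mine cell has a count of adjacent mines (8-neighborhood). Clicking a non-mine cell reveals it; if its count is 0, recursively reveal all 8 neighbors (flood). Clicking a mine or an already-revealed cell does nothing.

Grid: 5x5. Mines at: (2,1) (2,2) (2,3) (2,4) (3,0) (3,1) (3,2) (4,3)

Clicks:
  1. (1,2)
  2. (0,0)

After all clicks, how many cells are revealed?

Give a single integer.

Click 1 (1,2) count=3: revealed 1 new [(1,2)] -> total=1
Click 2 (0,0) count=0: revealed 9 new [(0,0) (0,1) (0,2) (0,3) (0,4) (1,0) (1,1) (1,3) (1,4)] -> total=10

Answer: 10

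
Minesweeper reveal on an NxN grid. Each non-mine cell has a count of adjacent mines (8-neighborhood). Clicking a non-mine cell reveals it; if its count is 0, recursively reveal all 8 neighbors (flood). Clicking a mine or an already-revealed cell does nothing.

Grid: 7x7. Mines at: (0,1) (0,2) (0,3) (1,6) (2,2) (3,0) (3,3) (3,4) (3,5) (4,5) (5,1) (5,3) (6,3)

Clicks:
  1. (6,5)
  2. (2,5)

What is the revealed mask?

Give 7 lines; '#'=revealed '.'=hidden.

Click 1 (6,5) count=0: revealed 6 new [(5,4) (5,5) (5,6) (6,4) (6,5) (6,6)] -> total=6
Click 2 (2,5) count=3: revealed 1 new [(2,5)] -> total=7

Answer: .......
.......
.....#.
.......
.......
....###
....###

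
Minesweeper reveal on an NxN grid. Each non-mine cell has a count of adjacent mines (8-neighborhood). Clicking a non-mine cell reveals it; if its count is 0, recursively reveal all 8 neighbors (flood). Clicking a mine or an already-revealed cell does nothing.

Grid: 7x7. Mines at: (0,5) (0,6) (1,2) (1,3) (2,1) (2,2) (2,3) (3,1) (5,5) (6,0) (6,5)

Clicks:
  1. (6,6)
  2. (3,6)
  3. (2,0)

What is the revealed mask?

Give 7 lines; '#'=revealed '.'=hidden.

Answer: .......
....###
#...###
....###
....###
.......
......#

Derivation:
Click 1 (6,6) count=2: revealed 1 new [(6,6)] -> total=1
Click 2 (3,6) count=0: revealed 12 new [(1,4) (1,5) (1,6) (2,4) (2,5) (2,6) (3,4) (3,5) (3,6) (4,4) (4,5) (4,6)] -> total=13
Click 3 (2,0) count=2: revealed 1 new [(2,0)] -> total=14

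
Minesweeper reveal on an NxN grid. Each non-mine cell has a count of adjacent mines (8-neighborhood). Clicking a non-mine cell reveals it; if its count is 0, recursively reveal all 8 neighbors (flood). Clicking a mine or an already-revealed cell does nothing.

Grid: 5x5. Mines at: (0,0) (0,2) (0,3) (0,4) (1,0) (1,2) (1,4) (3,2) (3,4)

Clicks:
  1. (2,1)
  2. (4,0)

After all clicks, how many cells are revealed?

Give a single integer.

Click 1 (2,1) count=3: revealed 1 new [(2,1)] -> total=1
Click 2 (4,0) count=0: revealed 5 new [(2,0) (3,0) (3,1) (4,0) (4,1)] -> total=6

Answer: 6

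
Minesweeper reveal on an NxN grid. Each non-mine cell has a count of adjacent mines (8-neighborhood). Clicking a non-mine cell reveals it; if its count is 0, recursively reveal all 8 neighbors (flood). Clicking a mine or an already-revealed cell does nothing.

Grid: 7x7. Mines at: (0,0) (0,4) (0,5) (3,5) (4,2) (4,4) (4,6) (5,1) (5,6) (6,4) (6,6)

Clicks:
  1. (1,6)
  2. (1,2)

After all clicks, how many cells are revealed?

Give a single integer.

Click 1 (1,6) count=1: revealed 1 new [(1,6)] -> total=1
Click 2 (1,2) count=0: revealed 20 new [(0,1) (0,2) (0,3) (1,0) (1,1) (1,2) (1,3) (1,4) (2,0) (2,1) (2,2) (2,3) (2,4) (3,0) (3,1) (3,2) (3,3) (3,4) (4,0) (4,1)] -> total=21

Answer: 21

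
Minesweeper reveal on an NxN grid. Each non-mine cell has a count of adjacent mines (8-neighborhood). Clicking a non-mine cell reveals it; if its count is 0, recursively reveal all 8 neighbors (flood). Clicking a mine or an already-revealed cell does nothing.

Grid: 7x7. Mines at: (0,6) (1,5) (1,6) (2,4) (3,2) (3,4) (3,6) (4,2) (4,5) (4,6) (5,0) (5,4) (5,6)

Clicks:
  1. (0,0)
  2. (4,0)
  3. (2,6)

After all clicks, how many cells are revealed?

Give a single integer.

Click 1 (0,0) count=0: revealed 18 new [(0,0) (0,1) (0,2) (0,3) (0,4) (1,0) (1,1) (1,2) (1,3) (1,4) (2,0) (2,1) (2,2) (2,3) (3,0) (3,1) (4,0) (4,1)] -> total=18
Click 2 (4,0) count=1: revealed 0 new [(none)] -> total=18
Click 3 (2,6) count=3: revealed 1 new [(2,6)] -> total=19

Answer: 19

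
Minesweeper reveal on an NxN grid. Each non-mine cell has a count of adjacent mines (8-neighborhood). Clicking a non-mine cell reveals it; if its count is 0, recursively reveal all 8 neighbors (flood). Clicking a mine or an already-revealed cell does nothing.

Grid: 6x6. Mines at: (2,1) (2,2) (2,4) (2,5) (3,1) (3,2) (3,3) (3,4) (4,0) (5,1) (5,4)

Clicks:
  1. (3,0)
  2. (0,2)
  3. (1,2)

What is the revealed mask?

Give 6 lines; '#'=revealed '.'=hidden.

Answer: ######
######
......
#.....
......
......

Derivation:
Click 1 (3,0) count=3: revealed 1 new [(3,0)] -> total=1
Click 2 (0,2) count=0: revealed 12 new [(0,0) (0,1) (0,2) (0,3) (0,4) (0,5) (1,0) (1,1) (1,2) (1,3) (1,4) (1,5)] -> total=13
Click 3 (1,2) count=2: revealed 0 new [(none)] -> total=13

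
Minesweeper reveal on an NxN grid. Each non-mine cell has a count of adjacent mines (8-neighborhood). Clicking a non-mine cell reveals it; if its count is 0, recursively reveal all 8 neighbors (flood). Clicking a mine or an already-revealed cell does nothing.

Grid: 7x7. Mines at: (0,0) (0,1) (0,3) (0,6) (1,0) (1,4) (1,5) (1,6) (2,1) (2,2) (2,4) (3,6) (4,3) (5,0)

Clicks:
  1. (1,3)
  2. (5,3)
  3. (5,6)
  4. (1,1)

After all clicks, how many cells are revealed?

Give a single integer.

Answer: 17

Derivation:
Click 1 (1,3) count=4: revealed 1 new [(1,3)] -> total=1
Click 2 (5,3) count=1: revealed 1 new [(5,3)] -> total=2
Click 3 (5,6) count=0: revealed 14 new [(4,4) (4,5) (4,6) (5,1) (5,2) (5,4) (5,5) (5,6) (6,1) (6,2) (6,3) (6,4) (6,5) (6,6)] -> total=16
Click 4 (1,1) count=5: revealed 1 new [(1,1)] -> total=17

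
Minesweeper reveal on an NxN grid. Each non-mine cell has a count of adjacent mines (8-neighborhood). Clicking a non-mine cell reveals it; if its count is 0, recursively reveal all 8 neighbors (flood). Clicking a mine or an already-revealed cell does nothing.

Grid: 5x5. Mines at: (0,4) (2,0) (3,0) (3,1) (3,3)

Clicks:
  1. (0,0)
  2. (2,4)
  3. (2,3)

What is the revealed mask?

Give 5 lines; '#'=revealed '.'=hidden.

Answer: ####.
####.
.####
.....
.....

Derivation:
Click 1 (0,0) count=0: revealed 11 new [(0,0) (0,1) (0,2) (0,3) (1,0) (1,1) (1,2) (1,3) (2,1) (2,2) (2,3)] -> total=11
Click 2 (2,4) count=1: revealed 1 new [(2,4)] -> total=12
Click 3 (2,3) count=1: revealed 0 new [(none)] -> total=12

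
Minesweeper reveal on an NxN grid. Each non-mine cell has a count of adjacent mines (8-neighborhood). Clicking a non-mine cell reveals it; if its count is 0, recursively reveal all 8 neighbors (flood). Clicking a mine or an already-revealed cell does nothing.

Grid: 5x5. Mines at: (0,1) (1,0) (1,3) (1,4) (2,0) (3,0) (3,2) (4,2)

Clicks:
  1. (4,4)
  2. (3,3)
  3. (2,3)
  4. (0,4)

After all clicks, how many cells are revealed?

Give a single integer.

Answer: 7

Derivation:
Click 1 (4,4) count=0: revealed 6 new [(2,3) (2,4) (3,3) (3,4) (4,3) (4,4)] -> total=6
Click 2 (3,3) count=2: revealed 0 new [(none)] -> total=6
Click 3 (2,3) count=3: revealed 0 new [(none)] -> total=6
Click 4 (0,4) count=2: revealed 1 new [(0,4)] -> total=7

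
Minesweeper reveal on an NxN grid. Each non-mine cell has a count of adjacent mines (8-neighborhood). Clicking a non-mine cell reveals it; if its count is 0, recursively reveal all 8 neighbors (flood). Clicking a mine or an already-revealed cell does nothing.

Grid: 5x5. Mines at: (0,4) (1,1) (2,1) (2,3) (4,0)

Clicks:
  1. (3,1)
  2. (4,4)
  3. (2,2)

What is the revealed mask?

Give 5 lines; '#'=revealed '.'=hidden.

Click 1 (3,1) count=2: revealed 1 new [(3,1)] -> total=1
Click 2 (4,4) count=0: revealed 7 new [(3,2) (3,3) (3,4) (4,1) (4,2) (4,3) (4,4)] -> total=8
Click 3 (2,2) count=3: revealed 1 new [(2,2)] -> total=9

Answer: .....
.....
..#..
.####
.####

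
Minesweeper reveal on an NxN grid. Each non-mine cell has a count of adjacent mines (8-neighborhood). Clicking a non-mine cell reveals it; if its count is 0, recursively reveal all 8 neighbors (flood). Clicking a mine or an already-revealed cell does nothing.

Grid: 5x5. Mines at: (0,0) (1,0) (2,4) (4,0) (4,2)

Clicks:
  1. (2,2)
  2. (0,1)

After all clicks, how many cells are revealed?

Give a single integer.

Answer: 14

Derivation:
Click 1 (2,2) count=0: revealed 14 new [(0,1) (0,2) (0,3) (0,4) (1,1) (1,2) (1,3) (1,4) (2,1) (2,2) (2,3) (3,1) (3,2) (3,3)] -> total=14
Click 2 (0,1) count=2: revealed 0 new [(none)] -> total=14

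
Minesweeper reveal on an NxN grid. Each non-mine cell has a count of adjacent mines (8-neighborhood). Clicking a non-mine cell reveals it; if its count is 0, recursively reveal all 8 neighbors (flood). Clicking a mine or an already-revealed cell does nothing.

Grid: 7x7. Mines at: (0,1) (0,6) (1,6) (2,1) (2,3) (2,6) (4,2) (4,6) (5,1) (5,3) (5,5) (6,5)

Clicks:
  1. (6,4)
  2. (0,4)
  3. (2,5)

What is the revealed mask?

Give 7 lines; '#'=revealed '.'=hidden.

Click 1 (6,4) count=3: revealed 1 new [(6,4)] -> total=1
Click 2 (0,4) count=0: revealed 8 new [(0,2) (0,3) (0,4) (0,5) (1,2) (1,3) (1,4) (1,5)] -> total=9
Click 3 (2,5) count=2: revealed 1 new [(2,5)] -> total=10

Answer: ..####.
..####.
.....#.
.......
.......
.......
....#..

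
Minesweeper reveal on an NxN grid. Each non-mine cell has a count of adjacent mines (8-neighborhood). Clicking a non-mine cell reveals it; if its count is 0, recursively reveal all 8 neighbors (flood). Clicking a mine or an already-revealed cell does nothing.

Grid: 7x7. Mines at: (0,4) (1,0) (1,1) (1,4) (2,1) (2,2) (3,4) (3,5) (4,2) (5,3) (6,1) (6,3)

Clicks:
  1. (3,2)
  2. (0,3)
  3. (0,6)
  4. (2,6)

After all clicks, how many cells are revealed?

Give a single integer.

Answer: 8

Derivation:
Click 1 (3,2) count=3: revealed 1 new [(3,2)] -> total=1
Click 2 (0,3) count=2: revealed 1 new [(0,3)] -> total=2
Click 3 (0,6) count=0: revealed 6 new [(0,5) (0,6) (1,5) (1,6) (2,5) (2,6)] -> total=8
Click 4 (2,6) count=1: revealed 0 new [(none)] -> total=8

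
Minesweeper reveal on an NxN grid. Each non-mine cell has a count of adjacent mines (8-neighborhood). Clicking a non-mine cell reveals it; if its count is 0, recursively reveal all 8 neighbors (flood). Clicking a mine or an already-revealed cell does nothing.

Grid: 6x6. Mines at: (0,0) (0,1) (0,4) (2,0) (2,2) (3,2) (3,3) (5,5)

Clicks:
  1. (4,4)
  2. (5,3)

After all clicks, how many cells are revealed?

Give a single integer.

Answer: 12

Derivation:
Click 1 (4,4) count=2: revealed 1 new [(4,4)] -> total=1
Click 2 (5,3) count=0: revealed 11 new [(3,0) (3,1) (4,0) (4,1) (4,2) (4,3) (5,0) (5,1) (5,2) (5,3) (5,4)] -> total=12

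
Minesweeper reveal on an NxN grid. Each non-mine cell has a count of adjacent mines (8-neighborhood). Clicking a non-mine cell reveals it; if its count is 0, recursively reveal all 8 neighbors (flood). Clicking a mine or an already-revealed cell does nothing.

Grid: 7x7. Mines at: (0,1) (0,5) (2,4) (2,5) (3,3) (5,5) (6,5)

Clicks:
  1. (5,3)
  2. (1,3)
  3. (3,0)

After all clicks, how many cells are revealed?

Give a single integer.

Click 1 (5,3) count=0: revealed 24 new [(1,0) (1,1) (1,2) (2,0) (2,1) (2,2) (3,0) (3,1) (3,2) (4,0) (4,1) (4,2) (4,3) (4,4) (5,0) (5,1) (5,2) (5,3) (5,4) (6,0) (6,1) (6,2) (6,3) (6,4)] -> total=24
Click 2 (1,3) count=1: revealed 1 new [(1,3)] -> total=25
Click 3 (3,0) count=0: revealed 0 new [(none)] -> total=25

Answer: 25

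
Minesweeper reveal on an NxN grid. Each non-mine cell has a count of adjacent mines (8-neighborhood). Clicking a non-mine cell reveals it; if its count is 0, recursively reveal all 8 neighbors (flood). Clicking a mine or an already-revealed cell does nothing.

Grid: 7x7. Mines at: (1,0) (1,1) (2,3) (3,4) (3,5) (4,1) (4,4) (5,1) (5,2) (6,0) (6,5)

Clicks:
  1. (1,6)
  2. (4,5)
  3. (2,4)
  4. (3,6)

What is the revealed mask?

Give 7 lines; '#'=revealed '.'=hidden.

Click 1 (1,6) count=0: revealed 13 new [(0,2) (0,3) (0,4) (0,5) (0,6) (1,2) (1,3) (1,4) (1,5) (1,6) (2,4) (2,5) (2,6)] -> total=13
Click 2 (4,5) count=3: revealed 1 new [(4,5)] -> total=14
Click 3 (2,4) count=3: revealed 0 new [(none)] -> total=14
Click 4 (3,6) count=1: revealed 1 new [(3,6)] -> total=15

Answer: ..#####
..#####
....###
......#
.....#.
.......
.......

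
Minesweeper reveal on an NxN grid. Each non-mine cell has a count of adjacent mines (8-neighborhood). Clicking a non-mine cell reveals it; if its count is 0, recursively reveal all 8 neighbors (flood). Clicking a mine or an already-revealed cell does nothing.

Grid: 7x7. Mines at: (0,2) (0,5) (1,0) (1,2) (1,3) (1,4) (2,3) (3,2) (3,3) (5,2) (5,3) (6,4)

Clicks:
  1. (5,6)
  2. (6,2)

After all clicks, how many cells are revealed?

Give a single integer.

Click 1 (5,6) count=0: revealed 16 new [(1,5) (1,6) (2,4) (2,5) (2,6) (3,4) (3,5) (3,6) (4,4) (4,5) (4,6) (5,4) (5,5) (5,6) (6,5) (6,6)] -> total=16
Click 2 (6,2) count=2: revealed 1 new [(6,2)] -> total=17

Answer: 17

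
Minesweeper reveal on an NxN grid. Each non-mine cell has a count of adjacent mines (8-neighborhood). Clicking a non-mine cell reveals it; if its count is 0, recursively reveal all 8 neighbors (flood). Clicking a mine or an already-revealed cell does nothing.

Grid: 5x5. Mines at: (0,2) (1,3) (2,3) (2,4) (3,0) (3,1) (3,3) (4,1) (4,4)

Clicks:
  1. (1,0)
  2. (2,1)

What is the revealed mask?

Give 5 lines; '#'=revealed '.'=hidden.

Answer: ##...
##...
##...
.....
.....

Derivation:
Click 1 (1,0) count=0: revealed 6 new [(0,0) (0,1) (1,0) (1,1) (2,0) (2,1)] -> total=6
Click 2 (2,1) count=2: revealed 0 new [(none)] -> total=6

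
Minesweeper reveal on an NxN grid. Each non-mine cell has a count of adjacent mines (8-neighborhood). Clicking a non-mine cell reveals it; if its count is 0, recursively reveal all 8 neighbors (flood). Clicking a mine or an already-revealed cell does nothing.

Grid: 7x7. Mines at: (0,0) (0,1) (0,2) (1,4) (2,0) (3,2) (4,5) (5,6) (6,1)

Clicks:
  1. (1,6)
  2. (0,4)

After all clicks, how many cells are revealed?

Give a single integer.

Click 1 (1,6) count=0: revealed 8 new [(0,5) (0,6) (1,5) (1,6) (2,5) (2,6) (3,5) (3,6)] -> total=8
Click 2 (0,4) count=1: revealed 1 new [(0,4)] -> total=9

Answer: 9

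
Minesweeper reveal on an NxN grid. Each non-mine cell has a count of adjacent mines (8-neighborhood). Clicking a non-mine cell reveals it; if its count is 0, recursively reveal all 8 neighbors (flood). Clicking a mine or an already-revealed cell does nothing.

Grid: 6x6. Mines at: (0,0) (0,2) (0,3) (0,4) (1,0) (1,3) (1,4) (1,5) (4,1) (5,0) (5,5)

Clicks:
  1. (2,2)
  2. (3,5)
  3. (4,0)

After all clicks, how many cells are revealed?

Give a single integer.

Answer: 16

Derivation:
Click 1 (2,2) count=1: revealed 1 new [(2,2)] -> total=1
Click 2 (3,5) count=0: revealed 14 new [(2,3) (2,4) (2,5) (3,2) (3,3) (3,4) (3,5) (4,2) (4,3) (4,4) (4,5) (5,2) (5,3) (5,4)] -> total=15
Click 3 (4,0) count=2: revealed 1 new [(4,0)] -> total=16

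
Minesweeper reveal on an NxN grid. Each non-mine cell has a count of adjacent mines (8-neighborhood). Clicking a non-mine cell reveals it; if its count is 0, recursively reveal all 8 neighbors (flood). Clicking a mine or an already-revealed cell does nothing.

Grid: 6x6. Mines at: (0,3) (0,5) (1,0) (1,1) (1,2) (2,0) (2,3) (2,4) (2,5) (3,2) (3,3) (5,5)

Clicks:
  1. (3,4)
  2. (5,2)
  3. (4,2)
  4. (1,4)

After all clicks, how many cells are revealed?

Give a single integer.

Click 1 (3,4) count=4: revealed 1 new [(3,4)] -> total=1
Click 2 (5,2) count=0: revealed 12 new [(3,0) (3,1) (4,0) (4,1) (4,2) (4,3) (4,4) (5,0) (5,1) (5,2) (5,3) (5,4)] -> total=13
Click 3 (4,2) count=2: revealed 0 new [(none)] -> total=13
Click 4 (1,4) count=5: revealed 1 new [(1,4)] -> total=14

Answer: 14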